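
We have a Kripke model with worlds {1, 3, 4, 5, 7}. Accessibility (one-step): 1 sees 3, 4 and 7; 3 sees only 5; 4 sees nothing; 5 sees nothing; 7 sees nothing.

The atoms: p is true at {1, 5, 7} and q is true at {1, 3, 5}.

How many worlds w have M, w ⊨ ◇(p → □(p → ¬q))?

1: successors {3, 4, 7}; p → □(p → ¬q) there: 3:T, 4:T, 7:T. ✓
3: successors {5}; p → □(p → ¬q) there: 5:T. ✓
4: no successors, so ◇(p → □(p → ¬q)) fails. ✗
5: no successors, so ◇(p → □(p → ¬q)) fails. ✗
7: no successors, so ◇(p → □(p → ¬q)) fails. ✗
Satisfying worlds: {1, 3}.

2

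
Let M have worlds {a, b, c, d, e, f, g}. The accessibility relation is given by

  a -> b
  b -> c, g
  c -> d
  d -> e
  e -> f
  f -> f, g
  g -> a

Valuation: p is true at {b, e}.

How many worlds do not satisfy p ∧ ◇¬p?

5

a: p is F, ◇¬p is F. ✗
b: p is T, ◇¬p is T. ✓
c: p is F, ◇¬p is T. ✗
d: p is F, ◇¬p is F. ✗
e: p is T, ◇¬p is T. ✓
f: p is F, ◇¬p is T. ✗
g: p is F, ◇¬p is T. ✗
Satisfying worlds: {b, e}.
So p ∧ ◇¬p fails at the other 5 worlds.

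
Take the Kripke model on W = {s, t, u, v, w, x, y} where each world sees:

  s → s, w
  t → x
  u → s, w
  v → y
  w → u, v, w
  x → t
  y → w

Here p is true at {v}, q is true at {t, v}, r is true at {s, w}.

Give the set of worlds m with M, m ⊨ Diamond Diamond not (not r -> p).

{s, t, u, w, x, y}

s: successors {s, w}; Diamond not (not r -> p) there: s:F, w:T. ✓
t: successors {x}; Diamond not (not r -> p) there: x:T. ✓
u: successors {s, w}; Diamond not (not r -> p) there: s:F, w:T. ✓
v: successors {y}; Diamond not (not r -> p) there: y:F. ✗
w: successors {u, v, w}; Diamond not (not r -> p) there: u:F, v:T, w:T. ✓
x: successors {t}; Diamond not (not r -> p) there: t:T. ✓
y: successors {w}; Diamond not (not r -> p) there: w:T. ✓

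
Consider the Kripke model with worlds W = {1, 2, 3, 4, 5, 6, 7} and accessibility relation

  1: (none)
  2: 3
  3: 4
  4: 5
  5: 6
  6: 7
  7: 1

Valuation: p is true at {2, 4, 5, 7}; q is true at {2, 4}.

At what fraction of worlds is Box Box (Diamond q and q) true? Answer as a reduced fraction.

2/7

1: no successors, so Box Box (Diamond q and q) holds vacuously. ✓
2: successors {3}; Box (Diamond q and q) there: 3:F. ✗
3: successors {4}; Box (Diamond q and q) there: 4:F. ✗
4: successors {5}; Box (Diamond q and q) there: 5:F. ✗
5: successors {6}; Box (Diamond q and q) there: 6:F. ✗
6: successors {7}; Box (Diamond q and q) there: 7:F. ✗
7: successors {1}; Box (Diamond q and q) there: 1:T. ✓
That's 2 of 7 worlds, so 2/7.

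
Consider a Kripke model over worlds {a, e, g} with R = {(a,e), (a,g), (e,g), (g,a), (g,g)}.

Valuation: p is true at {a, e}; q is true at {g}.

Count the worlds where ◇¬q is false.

a: successors {e, g}; ¬q there: e:T, g:F. ✓
e: successors {g}; ¬q there: g:F. ✗
g: successors {a, g}; ¬q there: a:T, g:F. ✓
Satisfying worlds: {a, g}.
So ◇¬q fails at the other 1 world.

1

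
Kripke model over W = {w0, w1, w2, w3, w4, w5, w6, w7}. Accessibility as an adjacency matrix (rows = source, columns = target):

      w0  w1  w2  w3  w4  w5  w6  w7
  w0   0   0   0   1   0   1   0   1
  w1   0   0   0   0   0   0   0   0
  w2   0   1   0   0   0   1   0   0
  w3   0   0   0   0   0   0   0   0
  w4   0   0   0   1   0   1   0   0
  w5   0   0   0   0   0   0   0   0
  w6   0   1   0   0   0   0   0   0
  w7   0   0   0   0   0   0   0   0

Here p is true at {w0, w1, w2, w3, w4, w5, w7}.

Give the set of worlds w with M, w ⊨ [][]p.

{w0, w1, w2, w3, w4, w5, w6, w7}

w0: successors {w3, w5, w7}; []p there: w3:T, w5:T, w7:T. ✓
w1: no successors, so [][]p holds vacuously. ✓
w2: successors {w1, w5}; []p there: w1:T, w5:T. ✓
w3: no successors, so [][]p holds vacuously. ✓
w4: successors {w3, w5}; []p there: w3:T, w5:T. ✓
w5: no successors, so [][]p holds vacuously. ✓
w6: successors {w1}; []p there: w1:T. ✓
w7: no successors, so [][]p holds vacuously. ✓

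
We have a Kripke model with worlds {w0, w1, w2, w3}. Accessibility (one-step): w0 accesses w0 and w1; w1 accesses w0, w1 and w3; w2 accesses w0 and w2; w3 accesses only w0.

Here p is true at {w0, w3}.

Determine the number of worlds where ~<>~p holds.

1

w0: <>~p is T. ✗
w1: <>~p is T. ✗
w2: <>~p is T. ✗
w3: <>~p is F. ✓
Satisfying worlds: {w3}.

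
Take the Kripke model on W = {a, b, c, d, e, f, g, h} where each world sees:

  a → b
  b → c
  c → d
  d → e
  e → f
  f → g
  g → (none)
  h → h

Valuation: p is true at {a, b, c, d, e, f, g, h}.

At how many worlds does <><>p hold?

a: successors {b}; <>p there: b:T. ✓
b: successors {c}; <>p there: c:T. ✓
c: successors {d}; <>p there: d:T. ✓
d: successors {e}; <>p there: e:T. ✓
e: successors {f}; <>p there: f:T. ✓
f: successors {g}; <>p there: g:F. ✗
g: no successors, so <><>p fails. ✗
h: successors {h}; <>p there: h:T. ✓
Satisfying worlds: {a, b, c, d, e, h}.

6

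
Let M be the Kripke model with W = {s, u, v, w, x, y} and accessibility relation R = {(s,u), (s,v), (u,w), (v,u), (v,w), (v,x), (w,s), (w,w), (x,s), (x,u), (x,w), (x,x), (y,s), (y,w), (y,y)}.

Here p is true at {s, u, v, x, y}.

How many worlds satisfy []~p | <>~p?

5

s: []~p is F, <>~p is F. ✗
u: []~p is T, <>~p is T. ✓
v: []~p is F, <>~p is T. ✓
w: []~p is F, <>~p is T. ✓
x: []~p is F, <>~p is T. ✓
y: []~p is F, <>~p is T. ✓
Satisfying worlds: {u, v, w, x, y}.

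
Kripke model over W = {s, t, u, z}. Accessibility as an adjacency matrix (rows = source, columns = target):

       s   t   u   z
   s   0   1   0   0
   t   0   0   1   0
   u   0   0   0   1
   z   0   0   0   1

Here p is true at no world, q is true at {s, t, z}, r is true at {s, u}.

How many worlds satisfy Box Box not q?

s: successors {t}; Box not q there: t:T. ✓
t: successors {u}; Box not q there: u:F. ✗
u: successors {z}; Box not q there: z:F. ✗
z: successors {z}; Box not q there: z:F. ✗
Satisfying worlds: {s}.

1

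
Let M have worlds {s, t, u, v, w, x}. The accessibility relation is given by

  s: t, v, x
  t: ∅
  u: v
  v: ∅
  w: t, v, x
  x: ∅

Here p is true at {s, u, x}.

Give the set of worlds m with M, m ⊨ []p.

{t, v, x}

s: successors {t, v, x}; p there: t:F, v:F, x:T. ✗
t: no successors, so []p holds vacuously. ✓
u: successors {v}; p there: v:F. ✗
v: no successors, so []p holds vacuously. ✓
w: successors {t, v, x}; p there: t:F, v:F, x:T. ✗
x: no successors, so []p holds vacuously. ✓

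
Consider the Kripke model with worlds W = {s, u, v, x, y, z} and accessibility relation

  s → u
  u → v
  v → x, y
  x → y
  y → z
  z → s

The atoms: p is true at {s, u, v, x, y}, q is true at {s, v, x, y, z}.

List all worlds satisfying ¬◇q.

s: ◇q is F. ✓
u: ◇q is T. ✗
v: ◇q is T. ✗
x: ◇q is T. ✗
y: ◇q is T. ✗
z: ◇q is T. ✗

{s}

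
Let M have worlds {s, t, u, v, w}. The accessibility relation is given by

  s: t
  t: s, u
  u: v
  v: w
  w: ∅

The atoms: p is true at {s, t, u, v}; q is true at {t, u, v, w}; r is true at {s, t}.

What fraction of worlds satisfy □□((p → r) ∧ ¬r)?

3/5

s: successors {t}; □((p → r) ∧ ¬r) there: t:F. ✗
t: successors {s, u}; □((p → r) ∧ ¬r) there: s:F, u:F. ✗
u: successors {v}; □((p → r) ∧ ¬r) there: v:T. ✓
v: successors {w}; □((p → r) ∧ ¬r) there: w:T. ✓
w: no successors, so □□((p → r) ∧ ¬r) holds vacuously. ✓
That's 3 of 5 worlds, so 3/5.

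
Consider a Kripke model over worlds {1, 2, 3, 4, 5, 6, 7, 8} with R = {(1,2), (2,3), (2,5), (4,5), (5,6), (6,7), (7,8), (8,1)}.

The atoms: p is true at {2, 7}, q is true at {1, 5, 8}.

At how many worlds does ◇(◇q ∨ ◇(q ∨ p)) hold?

1: successors {2}; ◇q ∨ ◇(q ∨ p) there: 2:T. ✓
2: successors {3, 5}; ◇q ∨ ◇(q ∨ p) there: 3:F, 5:F. ✗
3: no successors, so ◇(◇q ∨ ◇(q ∨ p)) fails. ✗
4: successors {5}; ◇q ∨ ◇(q ∨ p) there: 5:F. ✗
5: successors {6}; ◇q ∨ ◇(q ∨ p) there: 6:T. ✓
6: successors {7}; ◇q ∨ ◇(q ∨ p) there: 7:T. ✓
7: successors {8}; ◇q ∨ ◇(q ∨ p) there: 8:T. ✓
8: successors {1}; ◇q ∨ ◇(q ∨ p) there: 1:T. ✓
Satisfying worlds: {1, 5, 6, 7, 8}.

5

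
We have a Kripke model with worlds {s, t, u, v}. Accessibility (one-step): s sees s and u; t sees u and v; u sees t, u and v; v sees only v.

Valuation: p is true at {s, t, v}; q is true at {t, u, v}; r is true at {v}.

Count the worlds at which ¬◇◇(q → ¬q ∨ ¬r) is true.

1

s: ◇◇(q → ¬q ∨ ¬r) is T. ✗
t: ◇◇(q → ¬q ∨ ¬r) is T. ✗
u: ◇◇(q → ¬q ∨ ¬r) is T. ✗
v: ◇◇(q → ¬q ∨ ¬r) is F. ✓
Satisfying worlds: {v}.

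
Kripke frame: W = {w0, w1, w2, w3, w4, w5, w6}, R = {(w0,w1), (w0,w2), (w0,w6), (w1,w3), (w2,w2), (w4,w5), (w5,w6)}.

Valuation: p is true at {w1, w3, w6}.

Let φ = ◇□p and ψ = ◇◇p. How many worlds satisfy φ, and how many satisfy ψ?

For ◇□p:
w0: successors {w1, w2, w6}; □p there: w1:T, w2:F, w6:T. ✓
w1: successors {w3}; □p there: w3:T. ✓
w2: successors {w2}; □p there: w2:F. ✗
w3: no successors, so ◇□p fails. ✗
w4: successors {w5}; □p there: w5:T. ✓
w5: successors {w6}; □p there: w6:T. ✓
w6: no successors, so ◇□p fails. ✗
— 4 worlds.
For ◇◇p:
w0: successors {w1, w2, w6}; ◇p there: w1:T, w2:F, w6:F. ✓
w1: successors {w3}; ◇p there: w3:F. ✗
w2: successors {w2}; ◇p there: w2:F. ✗
w3: no successors, so ◇◇p fails. ✗
w4: successors {w5}; ◇p there: w5:T. ✓
w5: successors {w6}; ◇p there: w6:F. ✗
w6: no successors, so ◇◇p fails. ✗
— 2 worlds.

4 and 2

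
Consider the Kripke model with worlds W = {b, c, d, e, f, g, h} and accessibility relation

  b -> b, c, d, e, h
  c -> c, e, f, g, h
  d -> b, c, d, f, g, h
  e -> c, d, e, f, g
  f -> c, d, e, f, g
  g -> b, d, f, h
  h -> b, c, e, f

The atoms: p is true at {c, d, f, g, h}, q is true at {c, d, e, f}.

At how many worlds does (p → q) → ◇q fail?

0

b: p → q is T, ◇q is T. ✓
c: p → q is T, ◇q is T. ✓
d: p → q is T, ◇q is T. ✓
e: p → q is T, ◇q is T. ✓
f: p → q is T, ◇q is T. ✓
g: p → q is F, ◇q is T. ✓
h: p → q is F, ◇q is T. ✓
Satisfying worlds: {b, c, d, e, f, g, h}.
So (p → q) → ◇q fails at the other 0 worlds.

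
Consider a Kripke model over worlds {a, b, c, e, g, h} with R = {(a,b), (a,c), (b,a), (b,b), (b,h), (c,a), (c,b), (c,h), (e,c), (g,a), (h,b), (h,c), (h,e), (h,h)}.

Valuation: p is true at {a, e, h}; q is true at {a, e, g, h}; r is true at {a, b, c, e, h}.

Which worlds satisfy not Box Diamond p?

{b, c, g, h}

a: Box Diamond p is T. ✗
b: Box Diamond p is F. ✓
c: Box Diamond p is F. ✓
e: Box Diamond p is T. ✗
g: Box Diamond p is F. ✓
h: Box Diamond p is F. ✓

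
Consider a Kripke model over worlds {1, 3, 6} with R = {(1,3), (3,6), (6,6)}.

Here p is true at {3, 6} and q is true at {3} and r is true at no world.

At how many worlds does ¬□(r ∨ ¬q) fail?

2

1: □(r ∨ ¬q) is F. ✓
3: □(r ∨ ¬q) is T. ✗
6: □(r ∨ ¬q) is T. ✗
Satisfying worlds: {1}.
So ¬□(r ∨ ¬q) fails at the other 2 worlds.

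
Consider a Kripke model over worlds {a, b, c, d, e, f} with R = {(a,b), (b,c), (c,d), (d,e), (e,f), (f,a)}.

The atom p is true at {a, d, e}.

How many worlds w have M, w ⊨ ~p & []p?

a: ~p is F, []p is F. ✗
b: ~p is T, []p is F. ✗
c: ~p is T, []p is T. ✓
d: ~p is F, []p is T. ✗
e: ~p is F, []p is F. ✗
f: ~p is T, []p is T. ✓
Satisfying worlds: {c, f}.

2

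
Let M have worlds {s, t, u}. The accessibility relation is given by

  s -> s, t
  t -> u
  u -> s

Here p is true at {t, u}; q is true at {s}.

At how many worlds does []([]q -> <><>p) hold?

3

s: successors {s, t}; []q -> <><>p there: s:T, t:T. ✓
t: successors {u}; []q -> <><>p there: u:T. ✓
u: successors {s}; []q -> <><>p there: s:T. ✓
Satisfying worlds: {s, t, u}.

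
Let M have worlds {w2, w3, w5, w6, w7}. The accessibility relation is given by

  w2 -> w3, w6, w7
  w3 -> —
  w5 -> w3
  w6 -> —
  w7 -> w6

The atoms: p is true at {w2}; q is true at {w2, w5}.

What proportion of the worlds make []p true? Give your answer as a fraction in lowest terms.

2/5

w2: successors {w3, w6, w7}; p there: w3:F, w6:F, w7:F. ✗
w3: no successors, so []p holds vacuously. ✓
w5: successors {w3}; p there: w3:F. ✗
w6: no successors, so []p holds vacuously. ✓
w7: successors {w6}; p there: w6:F. ✗
That's 2 of 5 worlds, so 2/5.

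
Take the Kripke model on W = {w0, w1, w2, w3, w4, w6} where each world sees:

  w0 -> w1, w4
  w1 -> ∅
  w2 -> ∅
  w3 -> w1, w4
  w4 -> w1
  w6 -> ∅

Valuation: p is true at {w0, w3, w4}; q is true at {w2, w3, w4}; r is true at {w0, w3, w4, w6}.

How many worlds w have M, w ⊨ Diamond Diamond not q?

w0: successors {w1, w4}; Diamond not q there: w1:F, w4:T. ✓
w1: no successors, so Diamond Diamond not q fails. ✗
w2: no successors, so Diamond Diamond not q fails. ✗
w3: successors {w1, w4}; Diamond not q there: w1:F, w4:T. ✓
w4: successors {w1}; Diamond not q there: w1:F. ✗
w6: no successors, so Diamond Diamond not q fails. ✗
Satisfying worlds: {w0, w3}.

2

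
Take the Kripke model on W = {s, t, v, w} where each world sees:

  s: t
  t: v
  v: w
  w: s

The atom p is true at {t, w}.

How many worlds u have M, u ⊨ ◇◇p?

2

s: successors {t}; ◇p there: t:F. ✗
t: successors {v}; ◇p there: v:T. ✓
v: successors {w}; ◇p there: w:F. ✗
w: successors {s}; ◇p there: s:T. ✓
Satisfying worlds: {t, w}.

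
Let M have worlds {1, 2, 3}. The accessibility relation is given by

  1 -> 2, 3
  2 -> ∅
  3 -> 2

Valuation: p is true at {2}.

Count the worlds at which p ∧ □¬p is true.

1: p is F, □¬p is F. ✗
2: p is T, □¬p is T. ✓
3: p is F, □¬p is F. ✗
Satisfying worlds: {2}.

1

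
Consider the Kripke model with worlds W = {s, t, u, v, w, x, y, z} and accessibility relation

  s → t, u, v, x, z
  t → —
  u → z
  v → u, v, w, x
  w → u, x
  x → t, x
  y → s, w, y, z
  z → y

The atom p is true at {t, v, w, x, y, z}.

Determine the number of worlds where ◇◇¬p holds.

s: successors {t, u, v, x, z}; ◇¬p there: t:F, u:F, v:T, x:F, z:F. ✓
t: no successors, so ◇◇¬p fails. ✗
u: successors {z}; ◇¬p there: z:F. ✗
v: successors {u, v, w, x}; ◇¬p there: u:F, v:T, w:T, x:F. ✓
w: successors {u, x}; ◇¬p there: u:F, x:F. ✗
x: successors {t, x}; ◇¬p there: t:F, x:F. ✗
y: successors {s, w, y, z}; ◇¬p there: s:T, w:T, y:T, z:F. ✓
z: successors {y}; ◇¬p there: y:T. ✓
Satisfying worlds: {s, v, y, z}.

4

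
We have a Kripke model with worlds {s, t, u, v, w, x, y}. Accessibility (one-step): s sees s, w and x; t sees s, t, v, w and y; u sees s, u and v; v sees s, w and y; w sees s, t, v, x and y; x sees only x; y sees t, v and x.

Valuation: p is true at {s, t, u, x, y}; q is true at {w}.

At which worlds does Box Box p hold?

s: successors {s, w, x}; Box p there: s:F, w:F, x:T. ✗
t: successors {s, t, v, w, y}; Box p there: s:F, t:F, v:F, w:F, y:F. ✗
u: successors {s, u, v}; Box p there: s:F, u:F, v:F. ✗
v: successors {s, w, y}; Box p there: s:F, w:F, y:F. ✗
w: successors {s, t, v, x, y}; Box p there: s:F, t:F, v:F, x:T, y:F. ✗
x: successors {x}; Box p there: x:T. ✓
y: successors {t, v, x}; Box p there: t:F, v:F, x:T. ✗

{x}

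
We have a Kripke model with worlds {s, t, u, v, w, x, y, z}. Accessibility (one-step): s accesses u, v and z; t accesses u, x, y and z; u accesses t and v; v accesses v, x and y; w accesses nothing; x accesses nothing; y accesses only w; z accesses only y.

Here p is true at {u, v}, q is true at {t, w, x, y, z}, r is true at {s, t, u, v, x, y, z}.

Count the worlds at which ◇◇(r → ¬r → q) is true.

s: successors {u, v, z}; ◇(r → ¬r → q) there: u:T, v:T, z:T. ✓
t: successors {u, x, y, z}; ◇(r → ¬r → q) there: u:T, x:F, y:T, z:T. ✓
u: successors {t, v}; ◇(r → ¬r → q) there: t:T, v:T. ✓
v: successors {v, x, y}; ◇(r → ¬r → q) there: v:T, x:F, y:T. ✓
w: no successors, so ◇◇(r → ¬r → q) fails. ✗
x: no successors, so ◇◇(r → ¬r → q) fails. ✗
y: successors {w}; ◇(r → ¬r → q) there: w:F. ✗
z: successors {y}; ◇(r → ¬r → q) there: y:T. ✓
Satisfying worlds: {s, t, u, v, z}.

5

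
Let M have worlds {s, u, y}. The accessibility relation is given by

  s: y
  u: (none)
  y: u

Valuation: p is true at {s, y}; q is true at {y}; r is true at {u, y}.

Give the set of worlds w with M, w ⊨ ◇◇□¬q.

{s}

s: successors {y}; ◇□¬q there: y:T. ✓
u: no successors, so ◇◇□¬q fails. ✗
y: successors {u}; ◇□¬q there: u:F. ✗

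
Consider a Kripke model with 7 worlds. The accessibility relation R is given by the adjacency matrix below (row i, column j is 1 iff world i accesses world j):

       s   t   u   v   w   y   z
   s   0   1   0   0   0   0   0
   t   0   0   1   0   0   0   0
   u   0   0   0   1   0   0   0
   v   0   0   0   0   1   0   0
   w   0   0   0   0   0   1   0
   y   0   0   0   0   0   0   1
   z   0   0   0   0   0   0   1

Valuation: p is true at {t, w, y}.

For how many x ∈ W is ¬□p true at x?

s: □p is T. ✗
t: □p is F. ✓
u: □p is F. ✓
v: □p is T. ✗
w: □p is T. ✗
y: □p is F. ✓
z: □p is F. ✓
Satisfying worlds: {t, u, y, z}.

4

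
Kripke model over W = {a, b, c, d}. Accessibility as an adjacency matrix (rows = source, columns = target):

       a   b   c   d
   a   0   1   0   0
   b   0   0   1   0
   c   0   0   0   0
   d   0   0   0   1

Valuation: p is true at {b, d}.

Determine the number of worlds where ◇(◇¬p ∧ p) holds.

1

a: successors {b}; ◇¬p ∧ p there: b:T. ✓
b: successors {c}; ◇¬p ∧ p there: c:F. ✗
c: no successors, so ◇(◇¬p ∧ p) fails. ✗
d: successors {d}; ◇¬p ∧ p there: d:F. ✗
Satisfying worlds: {a}.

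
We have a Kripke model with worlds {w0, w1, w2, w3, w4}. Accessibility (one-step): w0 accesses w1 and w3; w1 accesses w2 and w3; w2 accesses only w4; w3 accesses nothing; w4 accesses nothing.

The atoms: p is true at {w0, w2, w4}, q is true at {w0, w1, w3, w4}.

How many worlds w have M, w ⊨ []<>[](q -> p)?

w0: successors {w1, w3}; <>[](q -> p) there: w1:T, w3:F. ✗
w1: successors {w2, w3}; <>[](q -> p) there: w2:T, w3:F. ✗
w2: successors {w4}; <>[](q -> p) there: w4:F. ✗
w3: no successors, so []<>[](q -> p) holds vacuously. ✓
w4: no successors, so []<>[](q -> p) holds vacuously. ✓
Satisfying worlds: {w3, w4}.

2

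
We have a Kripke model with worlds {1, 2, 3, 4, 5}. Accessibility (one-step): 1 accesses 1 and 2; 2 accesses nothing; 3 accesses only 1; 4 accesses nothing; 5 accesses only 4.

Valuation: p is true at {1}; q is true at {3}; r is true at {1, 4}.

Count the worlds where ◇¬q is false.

2

1: successors {1, 2}; ¬q there: 1:T, 2:T. ✓
2: no successors, so ◇¬q fails. ✗
3: successors {1}; ¬q there: 1:T. ✓
4: no successors, so ◇¬q fails. ✗
5: successors {4}; ¬q there: 4:T. ✓
Satisfying worlds: {1, 3, 5}.
So ◇¬q fails at the other 2 worlds.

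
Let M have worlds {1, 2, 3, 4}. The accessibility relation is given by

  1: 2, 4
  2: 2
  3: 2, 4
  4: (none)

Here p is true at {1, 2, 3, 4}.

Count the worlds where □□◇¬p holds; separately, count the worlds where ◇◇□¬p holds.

For □□◇¬p:
1: successors {2, 4}; □◇¬p there: 2:F, 4:T. ✗
2: successors {2}; □◇¬p there: 2:F. ✗
3: successors {2, 4}; □◇¬p there: 2:F, 4:T. ✗
4: no successors, so □□◇¬p holds vacuously. ✓
— 1 world.
For ◇◇□¬p:
1: successors {2, 4}; ◇□¬p there: 2:F, 4:F. ✗
2: successors {2}; ◇□¬p there: 2:F. ✗
3: successors {2, 4}; ◇□¬p there: 2:F, 4:F. ✗
4: no successors, so ◇◇□¬p fails. ✗
— 0 worlds.

1 and 0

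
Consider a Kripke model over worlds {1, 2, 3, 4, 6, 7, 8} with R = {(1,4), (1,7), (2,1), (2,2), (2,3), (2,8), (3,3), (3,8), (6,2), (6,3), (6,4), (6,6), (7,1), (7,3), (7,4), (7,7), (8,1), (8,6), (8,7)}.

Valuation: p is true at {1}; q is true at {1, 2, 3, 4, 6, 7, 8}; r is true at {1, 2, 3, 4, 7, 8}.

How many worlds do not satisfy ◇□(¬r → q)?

1: successors {4, 7}; □(¬r → q) there: 4:T, 7:T. ✓
2: successors {1, 2, 3, 8}; □(¬r → q) there: 1:T, 2:T, 3:T, 8:T. ✓
3: successors {3, 8}; □(¬r → q) there: 3:T, 8:T. ✓
4: no successors, so ◇□(¬r → q) fails. ✗
6: successors {2, 3, 4, 6}; □(¬r → q) there: 2:T, 3:T, 4:T, 6:T. ✓
7: successors {1, 3, 4, 7}; □(¬r → q) there: 1:T, 3:T, 4:T, 7:T. ✓
8: successors {1, 6, 7}; □(¬r → q) there: 1:T, 6:T, 7:T. ✓
Satisfying worlds: {1, 2, 3, 6, 7, 8}.
So ◇□(¬r → q) fails at the other 1 world.

1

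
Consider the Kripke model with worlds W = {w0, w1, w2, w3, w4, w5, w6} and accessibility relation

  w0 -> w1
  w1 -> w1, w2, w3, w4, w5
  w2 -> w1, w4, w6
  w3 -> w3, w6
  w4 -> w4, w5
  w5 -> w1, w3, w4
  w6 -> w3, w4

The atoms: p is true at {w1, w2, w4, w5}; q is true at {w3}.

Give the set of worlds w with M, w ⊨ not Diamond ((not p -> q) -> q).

w0: Diamond ((not p -> q) -> q) is F. ✓
w1: Diamond ((not p -> q) -> q) is T. ✗
w2: Diamond ((not p -> q) -> q) is T. ✗
w3: Diamond ((not p -> q) -> q) is T. ✗
w4: Diamond ((not p -> q) -> q) is F. ✓
w5: Diamond ((not p -> q) -> q) is T. ✗
w6: Diamond ((not p -> q) -> q) is T. ✗

{w0, w4}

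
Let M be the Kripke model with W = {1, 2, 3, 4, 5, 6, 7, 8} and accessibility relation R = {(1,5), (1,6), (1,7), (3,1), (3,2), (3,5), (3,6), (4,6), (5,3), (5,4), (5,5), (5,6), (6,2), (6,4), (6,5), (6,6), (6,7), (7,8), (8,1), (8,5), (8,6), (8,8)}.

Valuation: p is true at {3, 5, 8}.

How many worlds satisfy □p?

2

1: successors {5, 6, 7}; p there: 5:T, 6:F, 7:F. ✗
2: no successors, so □p holds vacuously. ✓
3: successors {1, 2, 5, 6}; p there: 1:F, 2:F, 5:T, 6:F. ✗
4: successors {6}; p there: 6:F. ✗
5: successors {3, 4, 5, 6}; p there: 3:T, 4:F, 5:T, 6:F. ✗
6: successors {2, 4, 5, 6, 7}; p there: 2:F, 4:F, 5:T, 6:F, 7:F. ✗
7: successors {8}; p there: 8:T. ✓
8: successors {1, 5, 6, 8}; p there: 1:F, 5:T, 6:F, 8:T. ✗
Satisfying worlds: {2, 7}.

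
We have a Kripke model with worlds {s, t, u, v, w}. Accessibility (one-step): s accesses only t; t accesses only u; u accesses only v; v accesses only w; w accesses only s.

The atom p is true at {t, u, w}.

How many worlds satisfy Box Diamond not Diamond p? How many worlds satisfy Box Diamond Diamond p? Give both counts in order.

For Box Diamond not Diamond p:
s: successors {t}; Diamond not Diamond p there: t:T. ✓
t: successors {u}; Diamond not Diamond p there: u:F. ✗
u: successors {v}; Diamond not Diamond p there: v:T. ✓
v: successors {w}; Diamond not Diamond p there: w:F. ✗
w: successors {s}; Diamond not Diamond p there: s:F. ✗
— 2 worlds.
For Box Diamond Diamond p:
s: successors {t}; Diamond Diamond p there: t:F. ✗
t: successors {u}; Diamond Diamond p there: u:T. ✓
u: successors {v}; Diamond Diamond p there: v:F. ✗
v: successors {w}; Diamond Diamond p there: w:T. ✓
w: successors {s}; Diamond Diamond p there: s:T. ✓
— 3 worlds.

2 and 3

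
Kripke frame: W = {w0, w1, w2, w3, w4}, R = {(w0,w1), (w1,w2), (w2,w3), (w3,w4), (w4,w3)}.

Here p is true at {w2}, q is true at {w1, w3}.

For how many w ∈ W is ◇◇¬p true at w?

4

w0: successors {w1}; ◇¬p there: w1:F. ✗
w1: successors {w2}; ◇¬p there: w2:T. ✓
w2: successors {w3}; ◇¬p there: w3:T. ✓
w3: successors {w4}; ◇¬p there: w4:T. ✓
w4: successors {w3}; ◇¬p there: w3:T. ✓
Satisfying worlds: {w1, w2, w3, w4}.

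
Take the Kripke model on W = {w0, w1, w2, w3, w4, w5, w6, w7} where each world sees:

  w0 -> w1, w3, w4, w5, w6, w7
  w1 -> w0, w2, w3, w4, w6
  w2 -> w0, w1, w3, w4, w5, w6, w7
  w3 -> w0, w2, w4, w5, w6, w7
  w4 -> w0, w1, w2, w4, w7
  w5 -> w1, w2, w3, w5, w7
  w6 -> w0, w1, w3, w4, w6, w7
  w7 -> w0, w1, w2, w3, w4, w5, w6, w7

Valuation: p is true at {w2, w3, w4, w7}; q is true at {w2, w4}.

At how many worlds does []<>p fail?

w0: successors {w1, w3, w4, w5, w6, w7}; <>p there: w1:T, w3:T, w4:T, w5:T, w6:T, w7:T. ✓
w1: successors {w0, w2, w3, w4, w6}; <>p there: w0:T, w2:T, w3:T, w4:T, w6:T. ✓
w2: successors {w0, w1, w3, w4, w5, w6, w7}; <>p there: w0:T, w1:T, w3:T, w4:T, w5:T, w6:T, w7:T. ✓
w3: successors {w0, w2, w4, w5, w6, w7}; <>p there: w0:T, w2:T, w4:T, w5:T, w6:T, w7:T. ✓
w4: successors {w0, w1, w2, w4, w7}; <>p there: w0:T, w1:T, w2:T, w4:T, w7:T. ✓
w5: successors {w1, w2, w3, w5, w7}; <>p there: w1:T, w2:T, w3:T, w5:T, w7:T. ✓
w6: successors {w0, w1, w3, w4, w6, w7}; <>p there: w0:T, w1:T, w3:T, w4:T, w6:T, w7:T. ✓
w7: successors {w0, w1, w2, w3, w4, w5, w6, w7}; <>p there: w0:T, w1:T, w2:T, w3:T, w4:T, w5:T, w6:T, w7:T. ✓
Satisfying worlds: {w0, w1, w2, w3, w4, w5, w6, w7}.
So []<>p fails at the other 0 worlds.

0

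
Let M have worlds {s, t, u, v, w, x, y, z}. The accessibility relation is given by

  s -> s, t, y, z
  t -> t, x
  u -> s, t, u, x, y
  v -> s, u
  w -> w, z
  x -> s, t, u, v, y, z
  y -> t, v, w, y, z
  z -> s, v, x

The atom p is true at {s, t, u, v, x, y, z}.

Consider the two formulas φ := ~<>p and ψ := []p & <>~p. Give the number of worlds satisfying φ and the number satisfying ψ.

0 and 0

For ~<>p:
s: <>p is T. ✗
t: <>p is T. ✗
u: <>p is T. ✗
v: <>p is T. ✗
w: <>p is T. ✗
x: <>p is T. ✗
y: <>p is T. ✗
z: <>p is T. ✗
— 0 worlds.
For []p & <>~p:
s: []p is T, <>~p is F. ✗
t: []p is T, <>~p is F. ✗
u: []p is T, <>~p is F. ✗
v: []p is T, <>~p is F. ✗
w: []p is F, <>~p is T. ✗
x: []p is T, <>~p is F. ✗
y: []p is F, <>~p is T. ✗
z: []p is T, <>~p is F. ✗
— 0 worlds.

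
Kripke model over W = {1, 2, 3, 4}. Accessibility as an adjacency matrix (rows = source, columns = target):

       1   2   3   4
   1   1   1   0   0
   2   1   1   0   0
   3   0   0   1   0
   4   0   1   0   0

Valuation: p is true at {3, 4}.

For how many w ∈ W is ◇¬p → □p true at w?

1

1: ◇¬p is T, □p is F. ✗
2: ◇¬p is T, □p is F. ✗
3: ◇¬p is F, □p is T. ✓
4: ◇¬p is T, □p is F. ✗
Satisfying worlds: {3}.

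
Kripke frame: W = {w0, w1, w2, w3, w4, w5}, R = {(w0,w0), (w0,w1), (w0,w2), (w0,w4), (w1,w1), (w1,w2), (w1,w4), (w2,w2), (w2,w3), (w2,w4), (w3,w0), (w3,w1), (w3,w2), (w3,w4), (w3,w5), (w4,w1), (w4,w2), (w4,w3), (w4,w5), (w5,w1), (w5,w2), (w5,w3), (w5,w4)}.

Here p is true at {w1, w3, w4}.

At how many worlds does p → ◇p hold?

6

w0: p is F, ◇p is T. ✓
w1: p is T, ◇p is T. ✓
w2: p is F, ◇p is T. ✓
w3: p is T, ◇p is T. ✓
w4: p is T, ◇p is T. ✓
w5: p is F, ◇p is T. ✓
Satisfying worlds: {w0, w1, w2, w3, w4, w5}.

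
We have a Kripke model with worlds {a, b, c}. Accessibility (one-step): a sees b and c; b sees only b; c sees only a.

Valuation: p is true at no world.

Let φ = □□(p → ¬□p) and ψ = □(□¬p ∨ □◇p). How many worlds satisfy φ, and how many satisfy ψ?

For □□(p → ¬□p):
a: successors {b, c}; □(p → ¬□p) there: b:T, c:T. ✓
b: successors {b}; □(p → ¬□p) there: b:T. ✓
c: successors {a}; □(p → ¬□p) there: a:T. ✓
— 3 worlds.
For □(□¬p ∨ □◇p):
a: successors {b, c}; □¬p ∨ □◇p there: b:T, c:T. ✓
b: successors {b}; □¬p ∨ □◇p there: b:T. ✓
c: successors {a}; □¬p ∨ □◇p there: a:T. ✓
— 3 worlds.

3 and 3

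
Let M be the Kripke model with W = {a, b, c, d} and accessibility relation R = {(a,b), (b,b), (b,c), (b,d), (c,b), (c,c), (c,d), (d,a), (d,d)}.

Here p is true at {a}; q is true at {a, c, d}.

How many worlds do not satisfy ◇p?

a: successors {b}; p there: b:F. ✗
b: successors {b, c, d}; p there: b:F, c:F, d:F. ✗
c: successors {b, c, d}; p there: b:F, c:F, d:F. ✗
d: successors {a, d}; p there: a:T, d:F. ✓
Satisfying worlds: {d}.
So ◇p fails at the other 3 worlds.

3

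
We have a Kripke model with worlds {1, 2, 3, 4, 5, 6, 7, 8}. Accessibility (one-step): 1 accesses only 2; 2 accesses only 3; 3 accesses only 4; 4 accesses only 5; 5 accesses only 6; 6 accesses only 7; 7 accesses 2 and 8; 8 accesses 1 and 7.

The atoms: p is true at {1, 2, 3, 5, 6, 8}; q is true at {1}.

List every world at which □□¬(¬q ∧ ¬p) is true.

1: successors {2}; □¬(¬q ∧ ¬p) there: 2:T. ✓
2: successors {3}; □¬(¬q ∧ ¬p) there: 3:F. ✗
3: successors {4}; □¬(¬q ∧ ¬p) there: 4:T. ✓
4: successors {5}; □¬(¬q ∧ ¬p) there: 5:T. ✓
5: successors {6}; □¬(¬q ∧ ¬p) there: 6:F. ✗
6: successors {7}; □¬(¬q ∧ ¬p) there: 7:T. ✓
7: successors {2, 8}; □¬(¬q ∧ ¬p) there: 2:T, 8:F. ✗
8: successors {1, 7}; □¬(¬q ∧ ¬p) there: 1:T, 7:T. ✓

{1, 3, 4, 6, 8}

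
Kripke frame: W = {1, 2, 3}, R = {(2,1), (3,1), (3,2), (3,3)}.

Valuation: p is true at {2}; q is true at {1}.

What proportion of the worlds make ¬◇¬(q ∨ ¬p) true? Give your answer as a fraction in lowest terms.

1: ◇¬(q ∨ ¬p) is F. ✓
2: ◇¬(q ∨ ¬p) is F. ✓
3: ◇¬(q ∨ ¬p) is T. ✗
That's 2 of 3 worlds, so 2/3.

2/3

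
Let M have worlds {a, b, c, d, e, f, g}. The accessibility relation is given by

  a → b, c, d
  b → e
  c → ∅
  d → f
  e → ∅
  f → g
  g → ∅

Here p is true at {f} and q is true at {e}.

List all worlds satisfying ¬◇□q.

{c, d, e, g}

a: ◇□q is T. ✗
b: ◇□q is T. ✗
c: ◇□q is F. ✓
d: ◇□q is F. ✓
e: ◇□q is F. ✓
f: ◇□q is T. ✗
g: ◇□q is F. ✓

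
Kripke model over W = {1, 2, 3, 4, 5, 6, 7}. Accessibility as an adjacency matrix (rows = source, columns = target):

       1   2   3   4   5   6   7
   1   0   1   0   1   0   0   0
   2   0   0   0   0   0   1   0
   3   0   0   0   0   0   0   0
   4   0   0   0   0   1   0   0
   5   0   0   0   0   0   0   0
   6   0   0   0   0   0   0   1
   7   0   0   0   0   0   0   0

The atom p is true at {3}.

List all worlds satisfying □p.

1: successors {2, 4}; p there: 2:F, 4:F. ✗
2: successors {6}; p there: 6:F. ✗
3: no successors, so □p holds vacuously. ✓
4: successors {5}; p there: 5:F. ✗
5: no successors, so □p holds vacuously. ✓
6: successors {7}; p there: 7:F. ✗
7: no successors, so □p holds vacuously. ✓

{3, 5, 7}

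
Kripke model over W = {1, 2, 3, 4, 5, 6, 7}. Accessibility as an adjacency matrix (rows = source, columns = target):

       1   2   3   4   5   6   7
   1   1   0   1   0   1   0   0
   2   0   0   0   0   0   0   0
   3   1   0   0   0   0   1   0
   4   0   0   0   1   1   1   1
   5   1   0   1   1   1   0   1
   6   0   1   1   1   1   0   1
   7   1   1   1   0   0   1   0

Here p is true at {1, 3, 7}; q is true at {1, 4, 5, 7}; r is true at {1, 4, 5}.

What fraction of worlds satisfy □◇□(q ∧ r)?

1/7

1: successors {1, 3, 5}; ◇□(q ∧ r) there: 1:F, 3:F, 5:F. ✗
2: no successors, so □◇□(q ∧ r) holds vacuously. ✓
3: successors {1, 6}; ◇□(q ∧ r) there: 1:F, 6:T. ✗
4: successors {4, 5, 6, 7}; ◇□(q ∧ r) there: 4:F, 5:F, 6:T, 7:T. ✗
5: successors {1, 3, 4, 5, 7}; ◇□(q ∧ r) there: 1:F, 3:F, 4:F, 5:F, 7:T. ✗
6: successors {2, 3, 4, 5, 7}; ◇□(q ∧ r) there: 2:F, 3:F, 4:F, 5:F, 7:T. ✗
7: successors {1, 2, 3, 6}; ◇□(q ∧ r) there: 1:F, 2:F, 3:F, 6:T. ✗
That's 1 of 7 worlds, so 1/7.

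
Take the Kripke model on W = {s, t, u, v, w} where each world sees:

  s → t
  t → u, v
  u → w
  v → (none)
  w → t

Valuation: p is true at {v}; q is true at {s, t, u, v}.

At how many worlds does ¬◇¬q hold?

s: ◇¬q is F. ✓
t: ◇¬q is F. ✓
u: ◇¬q is T. ✗
v: ◇¬q is F. ✓
w: ◇¬q is F. ✓
Satisfying worlds: {s, t, v, w}.

4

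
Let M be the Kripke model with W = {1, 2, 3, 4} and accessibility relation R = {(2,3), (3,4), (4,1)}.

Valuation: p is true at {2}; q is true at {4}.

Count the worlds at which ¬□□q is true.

1: □□q is T. ✗
2: □□q is T. ✗
3: □□q is F. ✓
4: □□q is T. ✗
Satisfying worlds: {3}.

1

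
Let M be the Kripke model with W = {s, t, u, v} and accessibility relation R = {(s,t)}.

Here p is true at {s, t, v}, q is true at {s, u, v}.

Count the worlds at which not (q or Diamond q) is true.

s: q or Diamond q is T. ✗
t: q or Diamond q is F. ✓
u: q or Diamond q is T. ✗
v: q or Diamond q is T. ✗
Satisfying worlds: {t}.

1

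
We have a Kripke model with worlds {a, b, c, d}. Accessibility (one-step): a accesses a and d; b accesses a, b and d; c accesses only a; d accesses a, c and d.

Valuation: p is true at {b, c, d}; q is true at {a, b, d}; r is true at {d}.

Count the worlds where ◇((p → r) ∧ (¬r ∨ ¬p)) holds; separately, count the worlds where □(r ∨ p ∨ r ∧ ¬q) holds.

For ◇((p → r) ∧ (¬r ∨ ¬p)):
a: successors {a, d}; (p → r) ∧ (¬r ∨ ¬p) there: a:T, d:F. ✓
b: successors {a, b, d}; (p → r) ∧ (¬r ∨ ¬p) there: a:T, b:F, d:F. ✓
c: successors {a}; (p → r) ∧ (¬r ∨ ¬p) there: a:T. ✓
d: successors {a, c, d}; (p → r) ∧ (¬r ∨ ¬p) there: a:T, c:F, d:F. ✓
— 4 worlds.
For □(r ∨ p ∨ r ∧ ¬q):
a: successors {a, d}; r ∨ p ∨ r ∧ ¬q there: a:F, d:T. ✗
b: successors {a, b, d}; r ∨ p ∨ r ∧ ¬q there: a:F, b:T, d:T. ✗
c: successors {a}; r ∨ p ∨ r ∧ ¬q there: a:F. ✗
d: successors {a, c, d}; r ∨ p ∨ r ∧ ¬q there: a:F, c:T, d:T. ✗
— 0 worlds.

4 and 0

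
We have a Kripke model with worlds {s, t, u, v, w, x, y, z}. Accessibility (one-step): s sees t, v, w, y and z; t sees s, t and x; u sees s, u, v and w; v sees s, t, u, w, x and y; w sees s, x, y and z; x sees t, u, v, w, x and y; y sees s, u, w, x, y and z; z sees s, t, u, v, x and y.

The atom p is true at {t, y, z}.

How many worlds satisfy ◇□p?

0

s: successors {t, v, w, y, z}; □p there: t:F, v:F, w:F, y:F, z:F. ✗
t: successors {s, t, x}; □p there: s:F, t:F, x:F. ✗
u: successors {s, u, v, w}; □p there: s:F, u:F, v:F, w:F. ✗
v: successors {s, t, u, w, x, y}; □p there: s:F, t:F, u:F, w:F, x:F, y:F. ✗
w: successors {s, x, y, z}; □p there: s:F, x:F, y:F, z:F. ✗
x: successors {t, u, v, w, x, y}; □p there: t:F, u:F, v:F, w:F, x:F, y:F. ✗
y: successors {s, u, w, x, y, z}; □p there: s:F, u:F, w:F, x:F, y:F, z:F. ✗
z: successors {s, t, u, v, x, y}; □p there: s:F, t:F, u:F, v:F, x:F, y:F. ✗
Satisfying worlds: ∅.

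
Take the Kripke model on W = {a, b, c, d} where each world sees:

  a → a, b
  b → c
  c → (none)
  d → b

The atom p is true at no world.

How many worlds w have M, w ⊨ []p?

1

a: successors {a, b}; p there: a:F, b:F. ✗
b: successors {c}; p there: c:F. ✗
c: no successors, so []p holds vacuously. ✓
d: successors {b}; p there: b:F. ✗
Satisfying worlds: {c}.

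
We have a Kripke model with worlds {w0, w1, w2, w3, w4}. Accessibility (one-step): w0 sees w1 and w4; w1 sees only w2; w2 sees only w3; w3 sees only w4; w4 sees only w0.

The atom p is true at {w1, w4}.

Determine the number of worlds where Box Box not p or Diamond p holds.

3

w0: Box Box not p is T, Diamond p is T. ✓
w1: Box Box not p is T, Diamond p is F. ✓
w2: Box Box not p is F, Diamond p is F. ✗
w3: Box Box not p is T, Diamond p is T. ✓
w4: Box Box not p is F, Diamond p is F. ✗
Satisfying worlds: {w0, w1, w3}.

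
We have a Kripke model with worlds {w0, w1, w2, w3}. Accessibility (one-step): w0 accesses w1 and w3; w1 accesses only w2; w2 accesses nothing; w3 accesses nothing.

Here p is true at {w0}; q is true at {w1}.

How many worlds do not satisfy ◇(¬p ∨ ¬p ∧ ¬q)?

w0: successors {w1, w3}; ¬p ∨ ¬p ∧ ¬q there: w1:T, w3:T. ✓
w1: successors {w2}; ¬p ∨ ¬p ∧ ¬q there: w2:T. ✓
w2: no successors, so ◇(¬p ∨ ¬p ∧ ¬q) fails. ✗
w3: no successors, so ◇(¬p ∨ ¬p ∧ ¬q) fails. ✗
Satisfying worlds: {w0, w1}.
So ◇(¬p ∨ ¬p ∧ ¬q) fails at the other 2 worlds.

2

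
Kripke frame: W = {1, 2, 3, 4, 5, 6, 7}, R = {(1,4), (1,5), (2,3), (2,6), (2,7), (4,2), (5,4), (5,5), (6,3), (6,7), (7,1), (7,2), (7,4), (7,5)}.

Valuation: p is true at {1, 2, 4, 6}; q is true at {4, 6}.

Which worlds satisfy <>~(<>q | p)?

1: successors {4, 5}; ~(<>q | p) there: 4:F, 5:F. ✗
2: successors {3, 6, 7}; ~(<>q | p) there: 3:T, 6:F, 7:F. ✓
3: no successors, so <>~(<>q | p) fails. ✗
4: successors {2}; ~(<>q | p) there: 2:F. ✗
5: successors {4, 5}; ~(<>q | p) there: 4:F, 5:F. ✗
6: successors {3, 7}; ~(<>q | p) there: 3:T, 7:F. ✓
7: successors {1, 2, 4, 5}; ~(<>q | p) there: 1:F, 2:F, 4:F, 5:F. ✗

{2, 6}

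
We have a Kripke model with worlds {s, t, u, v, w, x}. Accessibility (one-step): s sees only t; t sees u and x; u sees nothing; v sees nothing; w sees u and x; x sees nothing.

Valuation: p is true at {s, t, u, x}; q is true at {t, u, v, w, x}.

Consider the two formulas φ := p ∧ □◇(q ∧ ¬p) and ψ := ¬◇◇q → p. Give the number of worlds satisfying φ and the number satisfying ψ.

2 and 4

For p ∧ □◇(q ∧ ¬p):
s: p is T, □◇(q ∧ ¬p) is F. ✗
t: p is T, □◇(q ∧ ¬p) is F. ✗
u: p is T, □◇(q ∧ ¬p) is T. ✓
v: p is F, □◇(q ∧ ¬p) is T. ✗
w: p is F, □◇(q ∧ ¬p) is F. ✗
x: p is T, □◇(q ∧ ¬p) is T. ✓
— 2 worlds.
For ¬◇◇q → p:
s: ¬◇◇q is F, p is T. ✓
t: ¬◇◇q is T, p is T. ✓
u: ¬◇◇q is T, p is T. ✓
v: ¬◇◇q is T, p is F. ✗
w: ¬◇◇q is T, p is F. ✗
x: ¬◇◇q is T, p is T. ✓
— 4 worlds.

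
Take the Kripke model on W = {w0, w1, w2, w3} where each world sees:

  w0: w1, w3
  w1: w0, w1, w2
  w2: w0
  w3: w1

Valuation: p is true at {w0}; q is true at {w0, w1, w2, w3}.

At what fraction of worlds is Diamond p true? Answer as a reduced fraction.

1/2

w0: successors {w1, w3}; p there: w1:F, w3:F. ✗
w1: successors {w0, w1, w2}; p there: w0:T, w1:F, w2:F. ✓
w2: successors {w0}; p there: w0:T. ✓
w3: successors {w1}; p there: w1:F. ✗
That's 2 of 4 worlds, so 2/4 = 1/2.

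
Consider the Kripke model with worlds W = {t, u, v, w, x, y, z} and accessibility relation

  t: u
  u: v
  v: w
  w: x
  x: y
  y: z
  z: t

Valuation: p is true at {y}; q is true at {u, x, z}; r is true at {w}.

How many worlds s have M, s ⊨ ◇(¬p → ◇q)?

3

t: successors {u}; ¬p → ◇q there: u:F. ✗
u: successors {v}; ¬p → ◇q there: v:F. ✗
v: successors {w}; ¬p → ◇q there: w:T. ✓
w: successors {x}; ¬p → ◇q there: x:F. ✗
x: successors {y}; ¬p → ◇q there: y:T. ✓
y: successors {z}; ¬p → ◇q there: z:F. ✗
z: successors {t}; ¬p → ◇q there: t:T. ✓
Satisfying worlds: {v, x, z}.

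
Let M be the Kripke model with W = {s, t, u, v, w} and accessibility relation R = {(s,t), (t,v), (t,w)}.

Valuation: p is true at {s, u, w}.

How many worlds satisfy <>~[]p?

s: successors {t}; ~[]p there: t:T. ✓
t: successors {v, w}; ~[]p there: v:F, w:F. ✗
u: no successors, so <>~[]p fails. ✗
v: no successors, so <>~[]p fails. ✗
w: no successors, so <>~[]p fails. ✗
Satisfying worlds: {s}.

1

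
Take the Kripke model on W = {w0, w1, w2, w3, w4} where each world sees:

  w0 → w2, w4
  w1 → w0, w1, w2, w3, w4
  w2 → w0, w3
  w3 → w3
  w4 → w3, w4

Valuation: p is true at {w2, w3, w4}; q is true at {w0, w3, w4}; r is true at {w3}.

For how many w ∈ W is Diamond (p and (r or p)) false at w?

w0: successors {w2, w4}; p and (r or p) there: w2:T, w4:T. ✓
w1: successors {w0, w1, w2, w3, w4}; p and (r or p) there: w0:F, w1:F, w2:T, w3:T, w4:T. ✓
w2: successors {w0, w3}; p and (r or p) there: w0:F, w3:T. ✓
w3: successors {w3}; p and (r or p) there: w3:T. ✓
w4: successors {w3, w4}; p and (r or p) there: w3:T, w4:T. ✓
Satisfying worlds: {w0, w1, w2, w3, w4}.
So Diamond (p and (r or p)) fails at the other 0 worlds.

0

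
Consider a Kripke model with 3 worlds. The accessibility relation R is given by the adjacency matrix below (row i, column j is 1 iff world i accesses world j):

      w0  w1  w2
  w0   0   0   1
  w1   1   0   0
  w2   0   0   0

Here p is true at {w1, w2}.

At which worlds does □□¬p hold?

w0: successors {w2}; □¬p there: w2:T. ✓
w1: successors {w0}; □¬p there: w0:F. ✗
w2: no successors, so □□¬p holds vacuously. ✓

{w0, w2}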